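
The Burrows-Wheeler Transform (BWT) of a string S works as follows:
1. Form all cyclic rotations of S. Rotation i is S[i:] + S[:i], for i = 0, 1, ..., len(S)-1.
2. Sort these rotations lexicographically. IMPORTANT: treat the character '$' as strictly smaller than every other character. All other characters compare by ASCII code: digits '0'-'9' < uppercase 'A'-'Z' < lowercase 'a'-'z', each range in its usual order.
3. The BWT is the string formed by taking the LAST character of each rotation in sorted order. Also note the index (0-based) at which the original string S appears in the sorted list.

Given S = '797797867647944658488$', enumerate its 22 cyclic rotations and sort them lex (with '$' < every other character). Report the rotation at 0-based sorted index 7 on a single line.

All 22 rotations (rotation i = S[i:]+S[:i]):
  rot[0] = 797797867647944658488$
  rot[1] = 97797867647944658488$7
  rot[2] = 7797867647944658488$79
  rot[3] = 797867647944658488$797
  rot[4] = 97867647944658488$7977
  rot[5] = 7867647944658488$79779
  rot[6] = 867647944658488$797797
  rot[7] = 67647944658488$7977978
  rot[8] = 7647944658488$79779786
  rot[9] = 647944658488$797797867
  rot[10] = 47944658488$7977978676
  rot[11] = 7944658488$79779786764
  rot[12] = 944658488$797797867647
  rot[13] = 44658488$7977978676479
  rot[14] = 4658488$79779786764794
  rot[15] = 658488$797797867647944
  rot[16] = 58488$7977978676479446
  rot[17] = 8488$79779786764794465
  rot[18] = 488$797797867647944658
  rot[19] = 88$7977978676479446584
  rot[20] = 8$79779786764794465848
  rot[21] = $797797867647944658488
Sorted (with $ < everything):
  sorted[0] = $797797867647944658488
  sorted[1] = 44658488$7977978676479
  sorted[2] = 4658488$79779786764794
  sorted[3] = 47944658488$7977978676
  sorted[4] = 488$797797867647944658
  sorted[5] = 58488$7977978676479446
  sorted[6] = 647944658488$797797867
  sorted[7] = 658488$797797867647944
  sorted[8] = 67647944658488$7977978
  sorted[9] = 7647944658488$79779786
  sorted[10] = 7797867647944658488$79
  sorted[11] = 7867647944658488$79779
  sorted[12] = 7944658488$79779786764
  sorted[13] = 797797867647944658488$
  sorted[14] = 797867647944658488$797
  sorted[15] = 8$79779786764794465848
  sorted[16] = 8488$79779786764794465
  sorted[17] = 867647944658488$797797
  sorted[18] = 88$7977978676479446584
  sorted[19] = 944658488$797797867647
  sorted[20] = 97797867647944658488$7
  sorted[21] = 97867647944658488$7977
sorted[7] = 658488$797797867647944

Answer: 658488$797797867647944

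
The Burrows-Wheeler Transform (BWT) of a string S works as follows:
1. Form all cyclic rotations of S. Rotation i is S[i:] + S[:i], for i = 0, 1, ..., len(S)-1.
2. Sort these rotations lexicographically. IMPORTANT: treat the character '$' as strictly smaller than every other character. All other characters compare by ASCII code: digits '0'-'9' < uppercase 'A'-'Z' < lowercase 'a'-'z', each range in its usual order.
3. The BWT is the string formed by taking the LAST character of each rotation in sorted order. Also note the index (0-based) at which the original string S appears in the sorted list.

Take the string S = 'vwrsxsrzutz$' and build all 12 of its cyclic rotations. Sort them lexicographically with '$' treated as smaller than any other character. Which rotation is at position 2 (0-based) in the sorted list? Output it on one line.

All 12 rotations (rotation i = S[i:]+S[:i]):
  rot[0] = vwrsxsrzutz$
  rot[1] = wrsxsrzutz$v
  rot[2] = rsxsrzutz$vw
  rot[3] = sxsrzutz$vwr
  rot[4] = xsrzutz$vwrs
  rot[5] = srzutz$vwrsx
  rot[6] = rzutz$vwrsxs
  rot[7] = zutz$vwrsxsr
  rot[8] = utz$vwrsxsrz
  rot[9] = tz$vwrsxsrzu
  rot[10] = z$vwrsxsrzut
  rot[11] = $vwrsxsrzutz
Sorted (with $ < everything):
  sorted[0] = $vwrsxsrzutz
  sorted[1] = rsxsrzutz$vw
  sorted[2] = rzutz$vwrsxs
  sorted[3] = srzutz$vwrsx
  sorted[4] = sxsrzutz$vwr
  sorted[5] = tz$vwrsxsrzu
  sorted[6] = utz$vwrsxsrz
  sorted[7] = vwrsxsrzutz$
  sorted[8] = wrsxsrzutz$v
  sorted[9] = xsrzutz$vwrs
  sorted[10] = z$vwrsxsrzut
  sorted[11] = zutz$vwrsxsr
sorted[2] = rzutz$vwrsxs

Answer: rzutz$vwrsxs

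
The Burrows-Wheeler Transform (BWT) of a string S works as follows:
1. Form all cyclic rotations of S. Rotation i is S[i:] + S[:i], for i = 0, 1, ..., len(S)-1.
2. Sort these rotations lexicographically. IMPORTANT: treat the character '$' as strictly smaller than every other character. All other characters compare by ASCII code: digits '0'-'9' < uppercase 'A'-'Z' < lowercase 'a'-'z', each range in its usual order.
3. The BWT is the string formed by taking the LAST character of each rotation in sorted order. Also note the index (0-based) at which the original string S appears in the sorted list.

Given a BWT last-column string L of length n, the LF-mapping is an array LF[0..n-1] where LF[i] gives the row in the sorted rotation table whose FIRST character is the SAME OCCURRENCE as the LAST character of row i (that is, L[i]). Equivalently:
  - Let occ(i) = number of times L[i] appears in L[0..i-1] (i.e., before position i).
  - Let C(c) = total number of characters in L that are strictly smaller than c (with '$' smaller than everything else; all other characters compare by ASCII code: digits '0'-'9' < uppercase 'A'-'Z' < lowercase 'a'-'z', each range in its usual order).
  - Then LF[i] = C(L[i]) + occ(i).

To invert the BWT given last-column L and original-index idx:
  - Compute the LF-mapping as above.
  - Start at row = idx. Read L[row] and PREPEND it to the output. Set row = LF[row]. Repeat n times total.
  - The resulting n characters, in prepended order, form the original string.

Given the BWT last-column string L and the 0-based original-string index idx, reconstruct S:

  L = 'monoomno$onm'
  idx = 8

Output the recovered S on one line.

Answer: omoonmnnoom$

Derivation:
LF mapping: 1 7 4 8 9 2 5 10 0 11 6 3
Walk LF starting at row 8, prepending L[row]:
  step 1: row=8, L[8]='$', prepend. Next row=LF[8]=0
  step 2: row=0, L[0]='m', prepend. Next row=LF[0]=1
  step 3: row=1, L[1]='o', prepend. Next row=LF[1]=7
  step 4: row=7, L[7]='o', prepend. Next row=LF[7]=10
  step 5: row=10, L[10]='n', prepend. Next row=LF[10]=6
  step 6: row=6, L[6]='n', prepend. Next row=LF[6]=5
  step 7: row=5, L[5]='m', prepend. Next row=LF[5]=2
  step 8: row=2, L[2]='n', prepend. Next row=LF[2]=4
  step 9: row=4, L[4]='o', prepend. Next row=LF[4]=9
  step 10: row=9, L[9]='o', prepend. Next row=LF[9]=11
  step 11: row=11, L[11]='m', prepend. Next row=LF[11]=3
  step 12: row=3, L[3]='o', prepend. Next row=LF[3]=8
Reversed output: omoonmnnoom$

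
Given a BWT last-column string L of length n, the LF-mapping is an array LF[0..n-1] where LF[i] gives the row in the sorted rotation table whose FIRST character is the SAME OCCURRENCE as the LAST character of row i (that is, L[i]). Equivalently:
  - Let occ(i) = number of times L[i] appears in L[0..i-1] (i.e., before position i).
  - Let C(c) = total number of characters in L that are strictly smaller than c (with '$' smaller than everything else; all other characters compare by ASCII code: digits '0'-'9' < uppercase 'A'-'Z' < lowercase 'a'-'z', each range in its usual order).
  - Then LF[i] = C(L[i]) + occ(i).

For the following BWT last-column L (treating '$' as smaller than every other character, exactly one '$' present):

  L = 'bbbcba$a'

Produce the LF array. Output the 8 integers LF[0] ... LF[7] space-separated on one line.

Char counts: '$':1, 'a':2, 'b':4, 'c':1
C (first-col start): C('$')=0, C('a')=1, C('b')=3, C('c')=7
L[0]='b': occ=0, LF[0]=C('b')+0=3+0=3
L[1]='b': occ=1, LF[1]=C('b')+1=3+1=4
L[2]='b': occ=2, LF[2]=C('b')+2=3+2=5
L[3]='c': occ=0, LF[3]=C('c')+0=7+0=7
L[4]='b': occ=3, LF[4]=C('b')+3=3+3=6
L[5]='a': occ=0, LF[5]=C('a')+0=1+0=1
L[6]='$': occ=0, LF[6]=C('$')+0=0+0=0
L[7]='a': occ=1, LF[7]=C('a')+1=1+1=2

Answer: 3 4 5 7 6 1 0 2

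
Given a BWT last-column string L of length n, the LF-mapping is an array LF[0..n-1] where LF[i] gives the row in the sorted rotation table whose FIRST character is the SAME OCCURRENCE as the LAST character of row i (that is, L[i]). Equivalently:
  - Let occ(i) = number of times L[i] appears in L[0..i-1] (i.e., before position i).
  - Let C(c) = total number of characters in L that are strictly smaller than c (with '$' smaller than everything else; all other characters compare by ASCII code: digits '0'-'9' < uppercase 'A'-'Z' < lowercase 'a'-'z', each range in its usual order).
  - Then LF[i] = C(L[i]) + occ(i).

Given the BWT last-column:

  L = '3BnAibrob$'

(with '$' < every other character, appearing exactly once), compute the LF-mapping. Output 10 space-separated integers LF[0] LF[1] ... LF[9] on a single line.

Answer: 1 3 7 2 6 4 9 8 5 0

Derivation:
Char counts: '$':1, '3':1, 'A':1, 'B':1, 'b':2, 'i':1, 'n':1, 'o':1, 'r':1
C (first-col start): C('$')=0, C('3')=1, C('A')=2, C('B')=3, C('b')=4, C('i')=6, C('n')=7, C('o')=8, C('r')=9
L[0]='3': occ=0, LF[0]=C('3')+0=1+0=1
L[1]='B': occ=0, LF[1]=C('B')+0=3+0=3
L[2]='n': occ=0, LF[2]=C('n')+0=7+0=7
L[3]='A': occ=0, LF[3]=C('A')+0=2+0=2
L[4]='i': occ=0, LF[4]=C('i')+0=6+0=6
L[5]='b': occ=0, LF[5]=C('b')+0=4+0=4
L[6]='r': occ=0, LF[6]=C('r')+0=9+0=9
L[7]='o': occ=0, LF[7]=C('o')+0=8+0=8
L[8]='b': occ=1, LF[8]=C('b')+1=4+1=5
L[9]='$': occ=0, LF[9]=C('$')+0=0+0=0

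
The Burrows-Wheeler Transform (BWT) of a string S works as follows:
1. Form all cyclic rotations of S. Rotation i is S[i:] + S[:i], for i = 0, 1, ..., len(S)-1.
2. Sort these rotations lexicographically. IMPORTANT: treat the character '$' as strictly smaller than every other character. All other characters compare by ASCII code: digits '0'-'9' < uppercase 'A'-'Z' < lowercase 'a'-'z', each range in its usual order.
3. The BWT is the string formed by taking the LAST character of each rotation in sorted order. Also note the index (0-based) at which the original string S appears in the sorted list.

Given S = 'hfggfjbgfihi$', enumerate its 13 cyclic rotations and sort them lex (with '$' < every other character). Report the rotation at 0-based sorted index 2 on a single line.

All 13 rotations (rotation i = S[i:]+S[:i]):
  rot[0] = hfggfjbgfihi$
  rot[1] = fggfjbgfihi$h
  rot[2] = ggfjbgfihi$hf
  rot[3] = gfjbgfihi$hfg
  rot[4] = fjbgfihi$hfgg
  rot[5] = jbgfihi$hfggf
  rot[6] = bgfihi$hfggfj
  rot[7] = gfihi$hfggfjb
  rot[8] = fihi$hfggfjbg
  rot[9] = ihi$hfggfjbgf
  rot[10] = hi$hfggfjbgfi
  rot[11] = i$hfggfjbgfih
  rot[12] = $hfggfjbgfihi
Sorted (with $ < everything):
  sorted[0] = $hfggfjbgfihi
  sorted[1] = bgfihi$hfggfj
  sorted[2] = fggfjbgfihi$h
  sorted[3] = fihi$hfggfjbg
  sorted[4] = fjbgfihi$hfgg
  sorted[5] = gfihi$hfggfjb
  sorted[6] = gfjbgfihi$hfg
  sorted[7] = ggfjbgfihi$hf
  sorted[8] = hfggfjbgfihi$
  sorted[9] = hi$hfggfjbgfi
  sorted[10] = i$hfggfjbgfih
  sorted[11] = ihi$hfggfjbgf
  sorted[12] = jbgfihi$hfggf
sorted[2] = fggfjbgfihi$h

Answer: fggfjbgfihi$h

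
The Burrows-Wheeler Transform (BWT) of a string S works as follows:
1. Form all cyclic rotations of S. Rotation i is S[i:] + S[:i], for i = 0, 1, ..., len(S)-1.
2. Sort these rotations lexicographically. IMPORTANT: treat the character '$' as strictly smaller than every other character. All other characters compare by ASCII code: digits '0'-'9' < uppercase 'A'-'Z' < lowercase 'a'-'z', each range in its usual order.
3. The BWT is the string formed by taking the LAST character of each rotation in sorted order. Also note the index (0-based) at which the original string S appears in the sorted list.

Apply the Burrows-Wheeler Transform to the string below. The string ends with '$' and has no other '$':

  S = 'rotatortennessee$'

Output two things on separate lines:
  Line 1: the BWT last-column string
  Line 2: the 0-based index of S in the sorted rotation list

Answer: etestnnetr$oseora
10

Derivation:
All 17 rotations (rotation i = S[i:]+S[:i]):
  rot[0] = rotatortennessee$
  rot[1] = otatortennessee$r
  rot[2] = tatortennessee$ro
  rot[3] = atortennessee$rot
  rot[4] = tortennessee$rota
  rot[5] = ortennessee$rotat
  rot[6] = rtennessee$rotato
  rot[7] = tennessee$rotator
  rot[8] = ennessee$rotatort
  rot[9] = nnessee$rotatorte
  rot[10] = nessee$rotatorten
  rot[11] = essee$rotatortenn
  rot[12] = ssee$rotatortenne
  rot[13] = see$rotatortennes
  rot[14] = ee$rotatortenness
  rot[15] = e$rotatortennesse
  rot[16] = $rotatortennessee
Sorted (with $ < everything):
  sorted[0] = $rotatortennessee  (last char: 'e')
  sorted[1] = atortennessee$rot  (last char: 't')
  sorted[2] = e$rotatortennesse  (last char: 'e')
  sorted[3] = ee$rotatortenness  (last char: 's')
  sorted[4] = ennessee$rotatort  (last char: 't')
  sorted[5] = essee$rotatortenn  (last char: 'n')
  sorted[6] = nessee$rotatorten  (last char: 'n')
  sorted[7] = nnessee$rotatorte  (last char: 'e')
  sorted[8] = ortennessee$rotat  (last char: 't')
  sorted[9] = otatortennessee$r  (last char: 'r')
  sorted[10] = rotatortennessee$  (last char: '$')
  sorted[11] = rtennessee$rotato  (last char: 'o')
  sorted[12] = see$rotatortennes  (last char: 's')
  sorted[13] = ssee$rotatortenne  (last char: 'e')
  sorted[14] = tatortennessee$ro  (last char: 'o')
  sorted[15] = tennessee$rotator  (last char: 'r')
  sorted[16] = tortennessee$rota  (last char: 'a')
Last column: etestnnetr$oseora
Original string S is at sorted index 10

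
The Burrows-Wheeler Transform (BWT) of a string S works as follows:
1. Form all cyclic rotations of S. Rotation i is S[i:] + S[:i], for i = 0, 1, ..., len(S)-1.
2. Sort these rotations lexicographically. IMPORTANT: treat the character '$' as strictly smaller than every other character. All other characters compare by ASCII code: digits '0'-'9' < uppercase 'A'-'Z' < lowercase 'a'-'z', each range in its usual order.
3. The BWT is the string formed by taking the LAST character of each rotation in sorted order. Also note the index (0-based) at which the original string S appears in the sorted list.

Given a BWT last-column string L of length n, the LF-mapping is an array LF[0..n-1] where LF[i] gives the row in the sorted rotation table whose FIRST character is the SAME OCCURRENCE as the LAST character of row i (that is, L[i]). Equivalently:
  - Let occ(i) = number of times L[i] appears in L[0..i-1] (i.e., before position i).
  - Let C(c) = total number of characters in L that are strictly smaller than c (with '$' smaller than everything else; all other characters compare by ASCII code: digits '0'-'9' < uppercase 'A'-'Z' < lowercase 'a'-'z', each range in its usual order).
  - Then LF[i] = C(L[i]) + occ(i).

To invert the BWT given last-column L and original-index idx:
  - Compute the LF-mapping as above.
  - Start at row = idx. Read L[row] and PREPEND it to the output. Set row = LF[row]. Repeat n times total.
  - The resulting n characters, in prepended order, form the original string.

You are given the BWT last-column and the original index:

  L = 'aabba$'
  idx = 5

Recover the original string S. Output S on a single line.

LF mapping: 1 2 4 5 3 0
Walk LF starting at row 5, prepending L[row]:
  step 1: row=5, L[5]='$', prepend. Next row=LF[5]=0
  step 2: row=0, L[0]='a', prepend. Next row=LF[0]=1
  step 3: row=1, L[1]='a', prepend. Next row=LF[1]=2
  step 4: row=2, L[2]='b', prepend. Next row=LF[2]=4
  step 5: row=4, L[4]='a', prepend. Next row=LF[4]=3
  step 6: row=3, L[3]='b', prepend. Next row=LF[3]=5
Reversed output: babaa$

Answer: babaa$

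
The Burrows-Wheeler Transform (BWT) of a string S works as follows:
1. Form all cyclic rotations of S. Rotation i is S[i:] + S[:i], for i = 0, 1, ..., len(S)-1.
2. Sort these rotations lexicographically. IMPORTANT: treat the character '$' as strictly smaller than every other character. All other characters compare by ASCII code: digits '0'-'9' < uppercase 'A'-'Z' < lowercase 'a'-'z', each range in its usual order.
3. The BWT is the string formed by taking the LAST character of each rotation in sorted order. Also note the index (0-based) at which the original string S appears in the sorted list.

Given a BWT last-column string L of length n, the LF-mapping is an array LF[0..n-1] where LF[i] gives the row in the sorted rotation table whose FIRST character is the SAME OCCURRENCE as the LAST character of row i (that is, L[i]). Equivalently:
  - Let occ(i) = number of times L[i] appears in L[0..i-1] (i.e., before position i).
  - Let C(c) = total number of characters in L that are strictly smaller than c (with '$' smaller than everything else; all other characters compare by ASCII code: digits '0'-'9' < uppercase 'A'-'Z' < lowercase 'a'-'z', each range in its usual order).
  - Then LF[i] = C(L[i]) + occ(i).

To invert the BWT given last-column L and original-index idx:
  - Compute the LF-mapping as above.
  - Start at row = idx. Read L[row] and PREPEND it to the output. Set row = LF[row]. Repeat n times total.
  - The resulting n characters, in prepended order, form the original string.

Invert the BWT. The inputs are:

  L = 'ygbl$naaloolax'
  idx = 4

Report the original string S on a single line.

LF mapping: 13 5 4 6 0 9 1 2 7 10 11 8 3 12
Walk LF starting at row 4, prepending L[row]:
  step 1: row=4, L[4]='$', prepend. Next row=LF[4]=0
  step 2: row=0, L[0]='y', prepend. Next row=LF[0]=13
  step 3: row=13, L[13]='x', prepend. Next row=LF[13]=12
  step 4: row=12, L[12]='a', prepend. Next row=LF[12]=3
  step 5: row=3, L[3]='l', prepend. Next row=LF[3]=6
  step 6: row=6, L[6]='a', prepend. Next row=LF[6]=1
  step 7: row=1, L[1]='g', prepend. Next row=LF[1]=5
  step 8: row=5, L[5]='n', prepend. Next row=LF[5]=9
  step 9: row=9, L[9]='o', prepend. Next row=LF[9]=10
  step 10: row=10, L[10]='o', prepend. Next row=LF[10]=11
  step 11: row=11, L[11]='l', prepend. Next row=LF[11]=8
  step 12: row=8, L[8]='l', prepend. Next row=LF[8]=7
  step 13: row=7, L[7]='a', prepend. Next row=LF[7]=2
  step 14: row=2, L[2]='b', prepend. Next row=LF[2]=4
Reversed output: balloongalaxy$

Answer: balloongalaxy$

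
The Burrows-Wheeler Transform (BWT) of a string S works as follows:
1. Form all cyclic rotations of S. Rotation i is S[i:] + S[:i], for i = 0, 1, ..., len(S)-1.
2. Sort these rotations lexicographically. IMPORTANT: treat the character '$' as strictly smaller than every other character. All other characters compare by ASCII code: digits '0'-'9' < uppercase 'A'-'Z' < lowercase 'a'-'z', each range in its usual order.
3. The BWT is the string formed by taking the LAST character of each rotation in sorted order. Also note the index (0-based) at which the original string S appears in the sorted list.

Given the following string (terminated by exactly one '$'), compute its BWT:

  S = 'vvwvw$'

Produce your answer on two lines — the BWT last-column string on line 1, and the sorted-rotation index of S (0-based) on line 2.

All 6 rotations (rotation i = S[i:]+S[:i]):
  rot[0] = vvwvw$
  rot[1] = vwvw$v
  rot[2] = wvw$vv
  rot[3] = vw$vvw
  rot[4] = w$vvwv
  rot[5] = $vvwvw
Sorted (with $ < everything):
  sorted[0] = $vvwvw  (last char: 'w')
  sorted[1] = vvwvw$  (last char: '$')
  sorted[2] = vw$vvw  (last char: 'w')
  sorted[3] = vwvw$v  (last char: 'v')
  sorted[4] = w$vvwv  (last char: 'v')
  sorted[5] = wvw$vv  (last char: 'v')
Last column: w$wvvv
Original string S is at sorted index 1

Answer: w$wvvv
1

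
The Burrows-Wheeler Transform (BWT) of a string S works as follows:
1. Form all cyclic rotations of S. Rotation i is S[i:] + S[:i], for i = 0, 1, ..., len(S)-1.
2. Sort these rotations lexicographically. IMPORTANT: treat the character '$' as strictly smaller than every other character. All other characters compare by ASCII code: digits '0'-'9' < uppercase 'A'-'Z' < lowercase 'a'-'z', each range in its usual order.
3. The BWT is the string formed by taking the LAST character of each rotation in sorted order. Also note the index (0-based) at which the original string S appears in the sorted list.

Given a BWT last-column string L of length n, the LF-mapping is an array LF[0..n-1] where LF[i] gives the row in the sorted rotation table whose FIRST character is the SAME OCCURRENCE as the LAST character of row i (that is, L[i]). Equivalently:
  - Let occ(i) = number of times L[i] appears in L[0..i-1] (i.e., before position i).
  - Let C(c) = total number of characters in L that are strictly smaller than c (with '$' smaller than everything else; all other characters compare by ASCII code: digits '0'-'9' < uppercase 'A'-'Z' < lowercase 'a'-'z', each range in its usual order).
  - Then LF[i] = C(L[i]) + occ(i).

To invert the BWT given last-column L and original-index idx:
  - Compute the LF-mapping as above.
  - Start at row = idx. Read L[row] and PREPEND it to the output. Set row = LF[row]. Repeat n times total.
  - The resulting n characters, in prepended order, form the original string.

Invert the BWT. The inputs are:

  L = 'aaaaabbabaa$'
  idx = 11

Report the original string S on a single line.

LF mapping: 1 2 3 4 5 9 10 6 11 7 8 0
Walk LF starting at row 11, prepending L[row]:
  step 1: row=11, L[11]='$', prepend. Next row=LF[11]=0
  step 2: row=0, L[0]='a', prepend. Next row=LF[0]=1
  step 3: row=1, L[1]='a', prepend. Next row=LF[1]=2
  step 4: row=2, L[2]='a', prepend. Next row=LF[2]=3
  step 5: row=3, L[3]='a', prepend. Next row=LF[3]=4
  step 6: row=4, L[4]='a', prepend. Next row=LF[4]=5
  step 7: row=5, L[5]='b', prepend. Next row=LF[5]=9
  step 8: row=9, L[9]='a', prepend. Next row=LF[9]=7
  step 9: row=7, L[7]='a', prepend. Next row=LF[7]=6
  step 10: row=6, L[6]='b', prepend. Next row=LF[6]=10
  step 11: row=10, L[10]='a', prepend. Next row=LF[10]=8
  step 12: row=8, L[8]='b', prepend. Next row=LF[8]=11
Reversed output: babaabaaaaa$

Answer: babaabaaaaa$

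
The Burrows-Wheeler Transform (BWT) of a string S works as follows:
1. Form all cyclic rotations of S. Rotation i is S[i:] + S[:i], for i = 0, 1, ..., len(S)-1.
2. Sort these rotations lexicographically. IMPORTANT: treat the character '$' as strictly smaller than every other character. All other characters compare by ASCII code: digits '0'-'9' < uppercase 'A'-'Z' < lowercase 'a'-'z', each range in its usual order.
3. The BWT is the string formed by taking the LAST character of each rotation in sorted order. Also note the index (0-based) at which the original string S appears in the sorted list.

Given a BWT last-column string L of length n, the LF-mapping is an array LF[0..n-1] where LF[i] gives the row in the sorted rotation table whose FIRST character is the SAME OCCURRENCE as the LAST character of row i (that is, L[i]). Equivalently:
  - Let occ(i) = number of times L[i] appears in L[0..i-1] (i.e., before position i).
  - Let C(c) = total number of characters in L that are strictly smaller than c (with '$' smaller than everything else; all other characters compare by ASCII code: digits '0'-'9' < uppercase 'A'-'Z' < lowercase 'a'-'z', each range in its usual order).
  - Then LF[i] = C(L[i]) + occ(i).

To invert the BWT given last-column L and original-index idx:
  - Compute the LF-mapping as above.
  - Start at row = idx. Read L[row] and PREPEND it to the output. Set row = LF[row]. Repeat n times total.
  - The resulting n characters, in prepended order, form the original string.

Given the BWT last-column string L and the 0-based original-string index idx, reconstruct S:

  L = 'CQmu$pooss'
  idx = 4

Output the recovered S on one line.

LF mapping: 1 2 3 9 0 6 4 5 7 8
Walk LF starting at row 4, prepending L[row]:
  step 1: row=4, L[4]='$', prepend. Next row=LF[4]=0
  step 2: row=0, L[0]='C', prepend. Next row=LF[0]=1
  step 3: row=1, L[1]='Q', prepend. Next row=LF[1]=2
  step 4: row=2, L[2]='m', prepend. Next row=LF[2]=3
  step 5: row=3, L[3]='u', prepend. Next row=LF[3]=9
  step 6: row=9, L[9]='s', prepend. Next row=LF[9]=8
  step 7: row=8, L[8]='s', prepend. Next row=LF[8]=7
  step 8: row=7, L[7]='o', prepend. Next row=LF[7]=5
  step 9: row=5, L[5]='p', prepend. Next row=LF[5]=6
  step 10: row=6, L[6]='o', prepend. Next row=LF[6]=4
Reversed output: opossumQC$

Answer: opossumQC$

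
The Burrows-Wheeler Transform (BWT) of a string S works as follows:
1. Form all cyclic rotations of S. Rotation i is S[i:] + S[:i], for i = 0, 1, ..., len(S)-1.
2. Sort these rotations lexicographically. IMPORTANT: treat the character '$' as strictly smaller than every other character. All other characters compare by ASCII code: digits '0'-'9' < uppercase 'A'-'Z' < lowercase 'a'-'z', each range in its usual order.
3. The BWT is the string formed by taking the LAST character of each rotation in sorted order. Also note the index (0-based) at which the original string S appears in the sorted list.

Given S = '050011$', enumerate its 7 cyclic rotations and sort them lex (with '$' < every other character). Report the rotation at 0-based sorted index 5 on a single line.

Answer: 11$0500

Derivation:
All 7 rotations (rotation i = S[i:]+S[:i]):
  rot[0] = 050011$
  rot[1] = 50011$0
  rot[2] = 0011$05
  rot[3] = 011$050
  rot[4] = 11$0500
  rot[5] = 1$05001
  rot[6] = $050011
Sorted (with $ < everything):
  sorted[0] = $050011
  sorted[1] = 0011$05
  sorted[2] = 011$050
  sorted[3] = 050011$
  sorted[4] = 1$05001
  sorted[5] = 11$0500
  sorted[6] = 50011$0
sorted[5] = 11$0500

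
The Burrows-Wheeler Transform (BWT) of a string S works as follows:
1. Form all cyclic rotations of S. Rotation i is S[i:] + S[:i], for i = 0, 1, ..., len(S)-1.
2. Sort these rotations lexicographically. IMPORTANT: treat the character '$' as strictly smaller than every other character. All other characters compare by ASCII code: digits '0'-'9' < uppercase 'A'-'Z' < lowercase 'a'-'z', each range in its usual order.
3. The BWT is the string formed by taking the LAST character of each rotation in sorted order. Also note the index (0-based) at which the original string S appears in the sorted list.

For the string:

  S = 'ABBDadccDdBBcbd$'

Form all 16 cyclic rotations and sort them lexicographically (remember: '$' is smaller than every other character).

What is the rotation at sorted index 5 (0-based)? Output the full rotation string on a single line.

All 16 rotations (rotation i = S[i:]+S[:i]):
  rot[0] = ABBDadccDdBBcbd$
  rot[1] = BBDadccDdBBcbd$A
  rot[2] = BDadccDdBBcbd$AB
  rot[3] = DadccDdBBcbd$ABB
  rot[4] = adccDdBBcbd$ABBD
  rot[5] = dccDdBBcbd$ABBDa
  rot[6] = ccDdBBcbd$ABBDad
  rot[7] = cDdBBcbd$ABBDadc
  rot[8] = DdBBcbd$ABBDadcc
  rot[9] = dBBcbd$ABBDadccD
  rot[10] = BBcbd$ABBDadccDd
  rot[11] = Bcbd$ABBDadccDdB
  rot[12] = cbd$ABBDadccDdBB
  rot[13] = bd$ABBDadccDdBBc
  rot[14] = d$ABBDadccDdBBcb
  rot[15] = $ABBDadccDdBBcbd
Sorted (with $ < everything):
  sorted[0] = $ABBDadccDdBBcbd
  sorted[1] = ABBDadccDdBBcbd$
  sorted[2] = BBDadccDdBBcbd$A
  sorted[3] = BBcbd$ABBDadccDd
  sorted[4] = BDadccDdBBcbd$AB
  sorted[5] = Bcbd$ABBDadccDdB
  sorted[6] = DadccDdBBcbd$ABB
  sorted[7] = DdBBcbd$ABBDadcc
  sorted[8] = adccDdBBcbd$ABBD
  sorted[9] = bd$ABBDadccDdBBc
  sorted[10] = cDdBBcbd$ABBDadc
  sorted[11] = cbd$ABBDadccDdBB
  sorted[12] = ccDdBBcbd$ABBDad
  sorted[13] = d$ABBDadccDdBBcb
  sorted[14] = dBBcbd$ABBDadccD
  sorted[15] = dccDdBBcbd$ABBDa
sorted[5] = Bcbd$ABBDadccDdB

Answer: Bcbd$ABBDadccDdB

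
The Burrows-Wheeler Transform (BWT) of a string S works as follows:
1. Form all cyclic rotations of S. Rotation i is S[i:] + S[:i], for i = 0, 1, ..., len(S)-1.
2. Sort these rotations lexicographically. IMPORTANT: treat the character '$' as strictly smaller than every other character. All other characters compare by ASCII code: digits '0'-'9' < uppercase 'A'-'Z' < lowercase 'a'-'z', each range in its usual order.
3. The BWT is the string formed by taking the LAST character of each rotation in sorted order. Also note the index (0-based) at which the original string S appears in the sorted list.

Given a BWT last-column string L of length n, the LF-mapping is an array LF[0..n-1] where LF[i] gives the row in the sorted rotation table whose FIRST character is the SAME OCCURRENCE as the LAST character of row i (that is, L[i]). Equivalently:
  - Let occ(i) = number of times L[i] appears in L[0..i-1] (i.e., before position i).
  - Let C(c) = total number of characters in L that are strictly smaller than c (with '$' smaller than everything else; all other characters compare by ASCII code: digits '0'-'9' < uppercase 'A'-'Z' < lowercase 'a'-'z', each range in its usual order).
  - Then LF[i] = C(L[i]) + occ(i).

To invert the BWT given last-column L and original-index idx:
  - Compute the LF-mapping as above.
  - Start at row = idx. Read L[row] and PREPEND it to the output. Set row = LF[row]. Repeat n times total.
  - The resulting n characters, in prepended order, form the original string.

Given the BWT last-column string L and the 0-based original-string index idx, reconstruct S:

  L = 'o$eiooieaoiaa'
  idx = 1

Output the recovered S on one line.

LF mapping: 9 0 4 6 10 11 7 5 1 12 8 2 3
Walk LF starting at row 1, prepending L[row]:
  step 1: row=1, L[1]='$', prepend. Next row=LF[1]=0
  step 2: row=0, L[0]='o', prepend. Next row=LF[0]=9
  step 3: row=9, L[9]='o', prepend. Next row=LF[9]=12
  step 4: row=12, L[12]='a', prepend. Next row=LF[12]=3
  step 5: row=3, L[3]='i', prepend. Next row=LF[3]=6
  step 6: row=6, L[6]='i', prepend. Next row=LF[6]=7
  step 7: row=7, L[7]='e', prepend. Next row=LF[7]=5
  step 8: row=5, L[5]='o', prepend. Next row=LF[5]=11
  step 9: row=11, L[11]='a', prepend. Next row=LF[11]=2
  step 10: row=2, L[2]='e', prepend. Next row=LF[2]=4
  step 11: row=4, L[4]='o', prepend. Next row=LF[4]=10
  step 12: row=10, L[10]='i', prepend. Next row=LF[10]=8
  step 13: row=8, L[8]='a', prepend. Next row=LF[8]=1
Reversed output: aioeaoeiiaoo$

Answer: aioeaoeiiaoo$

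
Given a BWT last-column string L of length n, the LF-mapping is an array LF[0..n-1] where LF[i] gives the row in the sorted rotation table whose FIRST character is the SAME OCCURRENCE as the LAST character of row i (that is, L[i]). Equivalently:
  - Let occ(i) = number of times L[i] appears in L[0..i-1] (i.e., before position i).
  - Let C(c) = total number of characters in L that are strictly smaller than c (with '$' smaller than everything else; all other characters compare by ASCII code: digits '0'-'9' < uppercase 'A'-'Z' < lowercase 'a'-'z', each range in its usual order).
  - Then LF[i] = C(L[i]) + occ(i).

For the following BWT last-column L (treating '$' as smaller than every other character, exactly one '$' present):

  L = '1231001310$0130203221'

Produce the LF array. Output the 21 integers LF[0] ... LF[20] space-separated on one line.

Answer: 7 13 17 8 1 2 9 18 10 3 0 4 11 19 5 14 6 20 15 16 12

Derivation:
Char counts: '$':1, '0':6, '1':6, '2':4, '3':4
C (first-col start): C('$')=0, C('0')=1, C('1')=7, C('2')=13, C('3')=17
L[0]='1': occ=0, LF[0]=C('1')+0=7+0=7
L[1]='2': occ=0, LF[1]=C('2')+0=13+0=13
L[2]='3': occ=0, LF[2]=C('3')+0=17+0=17
L[3]='1': occ=1, LF[3]=C('1')+1=7+1=8
L[4]='0': occ=0, LF[4]=C('0')+0=1+0=1
L[5]='0': occ=1, LF[5]=C('0')+1=1+1=2
L[6]='1': occ=2, LF[6]=C('1')+2=7+2=9
L[7]='3': occ=1, LF[7]=C('3')+1=17+1=18
L[8]='1': occ=3, LF[8]=C('1')+3=7+3=10
L[9]='0': occ=2, LF[9]=C('0')+2=1+2=3
L[10]='$': occ=0, LF[10]=C('$')+0=0+0=0
L[11]='0': occ=3, LF[11]=C('0')+3=1+3=4
L[12]='1': occ=4, LF[12]=C('1')+4=7+4=11
L[13]='3': occ=2, LF[13]=C('3')+2=17+2=19
L[14]='0': occ=4, LF[14]=C('0')+4=1+4=5
L[15]='2': occ=1, LF[15]=C('2')+1=13+1=14
L[16]='0': occ=5, LF[16]=C('0')+5=1+5=6
L[17]='3': occ=3, LF[17]=C('3')+3=17+3=20
L[18]='2': occ=2, LF[18]=C('2')+2=13+2=15
L[19]='2': occ=3, LF[19]=C('2')+3=13+3=16
L[20]='1': occ=5, LF[20]=C('1')+5=7+5=12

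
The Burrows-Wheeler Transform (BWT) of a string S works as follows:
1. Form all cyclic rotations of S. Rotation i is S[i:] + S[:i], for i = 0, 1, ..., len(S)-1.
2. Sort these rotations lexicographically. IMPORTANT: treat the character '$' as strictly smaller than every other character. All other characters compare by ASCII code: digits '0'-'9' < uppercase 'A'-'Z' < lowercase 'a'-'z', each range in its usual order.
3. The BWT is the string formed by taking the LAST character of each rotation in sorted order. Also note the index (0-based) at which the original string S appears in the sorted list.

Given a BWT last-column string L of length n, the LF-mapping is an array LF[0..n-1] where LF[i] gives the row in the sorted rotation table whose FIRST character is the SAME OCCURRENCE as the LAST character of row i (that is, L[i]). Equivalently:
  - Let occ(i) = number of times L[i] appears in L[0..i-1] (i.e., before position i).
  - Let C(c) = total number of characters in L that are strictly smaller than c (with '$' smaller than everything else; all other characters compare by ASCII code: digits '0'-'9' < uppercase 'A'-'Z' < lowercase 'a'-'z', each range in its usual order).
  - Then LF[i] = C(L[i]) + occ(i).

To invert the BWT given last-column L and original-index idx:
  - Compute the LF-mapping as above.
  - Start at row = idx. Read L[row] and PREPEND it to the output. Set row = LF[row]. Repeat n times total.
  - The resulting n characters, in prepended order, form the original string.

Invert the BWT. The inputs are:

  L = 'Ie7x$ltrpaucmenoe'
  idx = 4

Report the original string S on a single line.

LF mapping: 2 5 1 16 0 8 14 13 12 3 15 4 9 6 10 11 7
Walk LF starting at row 4, prepending L[row]:
  step 1: row=4, L[4]='$', prepend. Next row=LF[4]=0
  step 2: row=0, L[0]='I', prepend. Next row=LF[0]=2
  step 3: row=2, L[2]='7', prepend. Next row=LF[2]=1
  step 4: row=1, L[1]='e', prepend. Next row=LF[1]=5
  step 5: row=5, L[5]='l', prepend. Next row=LF[5]=8
  step 6: row=8, L[8]='p', prepend. Next row=LF[8]=12
  step 7: row=12, L[12]='m', prepend. Next row=LF[12]=9
  step 8: row=9, L[9]='a', prepend. Next row=LF[9]=3
  step 9: row=3, L[3]='x', prepend. Next row=LF[3]=16
  step 10: row=16, L[16]='e', prepend. Next row=LF[16]=7
  step 11: row=7, L[7]='r', prepend. Next row=LF[7]=13
  step 12: row=13, L[13]='e', prepend. Next row=LF[13]=6
  step 13: row=6, L[6]='t', prepend. Next row=LF[6]=14
  step 14: row=14, L[14]='n', prepend. Next row=LF[14]=10
  step 15: row=10, L[10]='u', prepend. Next row=LF[10]=15
  step 16: row=15, L[15]='o', prepend. Next row=LF[15]=11
  step 17: row=11, L[11]='c', prepend. Next row=LF[11]=4
Reversed output: counterexample7I$

Answer: counterexample7I$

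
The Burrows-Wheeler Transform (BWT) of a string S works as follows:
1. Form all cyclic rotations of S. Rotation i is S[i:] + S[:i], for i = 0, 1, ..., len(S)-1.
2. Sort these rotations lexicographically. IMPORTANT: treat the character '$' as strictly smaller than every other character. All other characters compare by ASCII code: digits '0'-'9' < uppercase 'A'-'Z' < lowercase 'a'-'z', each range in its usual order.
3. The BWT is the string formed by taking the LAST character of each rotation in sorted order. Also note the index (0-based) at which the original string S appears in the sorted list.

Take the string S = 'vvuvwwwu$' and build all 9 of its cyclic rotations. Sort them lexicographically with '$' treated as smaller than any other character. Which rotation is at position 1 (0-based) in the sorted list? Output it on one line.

All 9 rotations (rotation i = S[i:]+S[:i]):
  rot[0] = vvuvwwwu$
  rot[1] = vuvwwwu$v
  rot[2] = uvwwwu$vv
  rot[3] = vwwwu$vvu
  rot[4] = wwwu$vvuv
  rot[5] = wwu$vvuvw
  rot[6] = wu$vvuvww
  rot[7] = u$vvuvwww
  rot[8] = $vvuvwwwu
Sorted (with $ < everything):
  sorted[0] = $vvuvwwwu
  sorted[1] = u$vvuvwww
  sorted[2] = uvwwwu$vv
  sorted[3] = vuvwwwu$v
  sorted[4] = vvuvwwwu$
  sorted[5] = vwwwu$vvu
  sorted[6] = wu$vvuvww
  sorted[7] = wwu$vvuvw
  sorted[8] = wwwu$vvuv
sorted[1] = u$vvuvwww

Answer: u$vvuvwww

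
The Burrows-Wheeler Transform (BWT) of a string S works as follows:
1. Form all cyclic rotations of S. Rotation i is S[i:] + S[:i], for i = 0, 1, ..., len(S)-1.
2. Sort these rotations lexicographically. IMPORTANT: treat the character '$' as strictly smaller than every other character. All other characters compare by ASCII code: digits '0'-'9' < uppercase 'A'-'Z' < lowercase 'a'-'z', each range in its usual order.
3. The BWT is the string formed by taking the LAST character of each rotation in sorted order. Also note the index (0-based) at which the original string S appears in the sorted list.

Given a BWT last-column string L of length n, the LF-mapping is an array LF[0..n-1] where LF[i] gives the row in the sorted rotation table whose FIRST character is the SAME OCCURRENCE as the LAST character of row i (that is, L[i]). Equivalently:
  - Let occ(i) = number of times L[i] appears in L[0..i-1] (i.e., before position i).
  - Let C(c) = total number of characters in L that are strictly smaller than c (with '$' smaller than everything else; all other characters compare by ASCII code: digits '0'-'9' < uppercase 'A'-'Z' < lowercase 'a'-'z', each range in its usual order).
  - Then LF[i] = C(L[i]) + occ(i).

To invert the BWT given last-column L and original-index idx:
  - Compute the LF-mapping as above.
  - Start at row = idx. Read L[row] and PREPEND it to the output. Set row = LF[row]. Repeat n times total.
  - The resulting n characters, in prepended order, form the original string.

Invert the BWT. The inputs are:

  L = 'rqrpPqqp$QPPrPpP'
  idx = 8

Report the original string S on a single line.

Answer: ppPqPrqQprPqPPr$

Derivation:
LF mapping: 13 10 14 7 1 11 12 8 0 6 2 3 15 4 9 5
Walk LF starting at row 8, prepending L[row]:
  step 1: row=8, L[8]='$', prepend. Next row=LF[8]=0
  step 2: row=0, L[0]='r', prepend. Next row=LF[0]=13
  step 3: row=13, L[13]='P', prepend. Next row=LF[13]=4
  step 4: row=4, L[4]='P', prepend. Next row=LF[4]=1
  step 5: row=1, L[1]='q', prepend. Next row=LF[1]=10
  step 6: row=10, L[10]='P', prepend. Next row=LF[10]=2
  step 7: row=2, L[2]='r', prepend. Next row=LF[2]=14
  step 8: row=14, L[14]='p', prepend. Next row=LF[14]=9
  step 9: row=9, L[9]='Q', prepend. Next row=LF[9]=6
  step 10: row=6, L[6]='q', prepend. Next row=LF[6]=12
  step 11: row=12, L[12]='r', prepend. Next row=LF[12]=15
  step 12: row=15, L[15]='P', prepend. Next row=LF[15]=5
  step 13: row=5, L[5]='q', prepend. Next row=LF[5]=11
  step 14: row=11, L[11]='P', prepend. Next row=LF[11]=3
  step 15: row=3, L[3]='p', prepend. Next row=LF[3]=7
  step 16: row=7, L[7]='p', prepend. Next row=LF[7]=8
Reversed output: ppPqPrqQprPqPPr$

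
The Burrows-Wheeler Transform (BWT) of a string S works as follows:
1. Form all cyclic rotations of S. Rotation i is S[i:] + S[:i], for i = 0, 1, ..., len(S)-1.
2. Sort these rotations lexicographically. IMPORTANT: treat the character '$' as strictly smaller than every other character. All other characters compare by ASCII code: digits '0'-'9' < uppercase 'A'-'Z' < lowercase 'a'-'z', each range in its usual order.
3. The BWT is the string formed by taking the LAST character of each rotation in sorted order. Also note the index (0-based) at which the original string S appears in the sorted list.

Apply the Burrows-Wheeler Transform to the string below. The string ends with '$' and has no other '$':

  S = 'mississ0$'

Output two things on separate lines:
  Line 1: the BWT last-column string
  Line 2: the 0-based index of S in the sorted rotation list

All 9 rotations (rotation i = S[i:]+S[:i]):
  rot[0] = mississ0$
  rot[1] = ississ0$m
  rot[2] = ssiss0$mi
  rot[3] = siss0$mis
  rot[4] = iss0$miss
  rot[5] = ss0$missi
  rot[6] = s0$missis
  rot[7] = 0$mississ
  rot[8] = $mississ0
Sorted (with $ < everything):
  sorted[0] = $mississ0  (last char: '0')
  sorted[1] = 0$mississ  (last char: 's')
  sorted[2] = iss0$miss  (last char: 's')
  sorted[3] = ississ0$m  (last char: 'm')
  sorted[4] = mississ0$  (last char: '$')
  sorted[5] = s0$missis  (last char: 's')
  sorted[6] = siss0$mis  (last char: 's')
  sorted[7] = ss0$missi  (last char: 'i')
  sorted[8] = ssiss0$mi  (last char: 'i')
Last column: 0ssm$ssii
Original string S is at sorted index 4

Answer: 0ssm$ssii
4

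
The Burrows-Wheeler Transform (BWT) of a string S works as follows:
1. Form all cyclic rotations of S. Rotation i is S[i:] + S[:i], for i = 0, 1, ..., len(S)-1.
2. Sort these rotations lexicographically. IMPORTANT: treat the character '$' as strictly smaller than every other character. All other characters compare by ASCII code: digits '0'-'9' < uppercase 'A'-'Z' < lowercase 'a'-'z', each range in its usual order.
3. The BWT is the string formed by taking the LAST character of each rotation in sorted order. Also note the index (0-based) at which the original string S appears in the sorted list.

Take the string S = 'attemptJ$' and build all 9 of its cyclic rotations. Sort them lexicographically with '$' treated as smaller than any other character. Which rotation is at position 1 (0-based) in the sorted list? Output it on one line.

Answer: J$attempt

Derivation:
All 9 rotations (rotation i = S[i:]+S[:i]):
  rot[0] = attemptJ$
  rot[1] = ttemptJ$a
  rot[2] = temptJ$at
  rot[3] = emptJ$att
  rot[4] = mptJ$atte
  rot[5] = ptJ$attem
  rot[6] = tJ$attemp
  rot[7] = J$attempt
  rot[8] = $attemptJ
Sorted (with $ < everything):
  sorted[0] = $attemptJ
  sorted[1] = J$attempt
  sorted[2] = attemptJ$
  sorted[3] = emptJ$att
  sorted[4] = mptJ$atte
  sorted[5] = ptJ$attem
  sorted[6] = tJ$attemp
  sorted[7] = temptJ$at
  sorted[8] = ttemptJ$a
sorted[1] = J$attempt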